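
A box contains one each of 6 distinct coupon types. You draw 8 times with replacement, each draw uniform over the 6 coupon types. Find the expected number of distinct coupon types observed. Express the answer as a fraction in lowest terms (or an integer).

Let Xⱼ=1 if type j appears at least once. P(Xⱼ=1) = 1 − ((6−1)/6)^8 = 1288991/1679616.
E[#distinct] = 6·1288991/1679616 = 1288991/279936.

1288991/279936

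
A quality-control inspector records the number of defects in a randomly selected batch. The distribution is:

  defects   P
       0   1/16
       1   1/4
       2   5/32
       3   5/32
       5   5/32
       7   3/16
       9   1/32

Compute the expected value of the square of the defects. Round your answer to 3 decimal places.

E[X²] = (1/16)·0 + (1/4)·1 + (5/32)·4 + (5/32)·9 + (5/32)·25 + (3/16)·49 + (1/32)·81
     = 573/32 ≈ 17.906

17.906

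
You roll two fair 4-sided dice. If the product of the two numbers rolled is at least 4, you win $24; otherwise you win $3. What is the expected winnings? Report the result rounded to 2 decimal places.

E[payout] = (5/16)·3 + (11/16)·24 = 279/16
≈ $17.44

$17.44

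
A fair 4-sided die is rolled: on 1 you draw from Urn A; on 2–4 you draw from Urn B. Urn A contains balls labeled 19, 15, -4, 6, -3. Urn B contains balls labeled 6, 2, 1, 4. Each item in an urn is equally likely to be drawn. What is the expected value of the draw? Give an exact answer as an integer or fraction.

327/80

E[X | Urn A] = (19 + 15 − 4 + 6 − 3)/5 = 33/5
E[X | Urn B] = (6 + 2 + 1 + 4)/4 = 13/4
E[X] = (1/4)·33/5 + (3/4)·13/4 = 327/80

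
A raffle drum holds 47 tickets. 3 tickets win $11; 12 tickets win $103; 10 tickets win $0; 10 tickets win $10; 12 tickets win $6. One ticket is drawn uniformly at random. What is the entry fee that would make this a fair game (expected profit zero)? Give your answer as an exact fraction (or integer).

E[payout] = (3/47)·11 + (12/47)·103 + (10/47)·0 + (10/47)·10 + (12/47)·6 = 1441/47
Fair fee = E[payout] = 1441/47

1441/47 dollars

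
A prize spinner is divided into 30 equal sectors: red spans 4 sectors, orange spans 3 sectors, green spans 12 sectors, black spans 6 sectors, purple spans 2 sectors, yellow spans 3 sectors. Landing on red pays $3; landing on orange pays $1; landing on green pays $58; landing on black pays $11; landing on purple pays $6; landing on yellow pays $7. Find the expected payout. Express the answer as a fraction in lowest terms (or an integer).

E[payout] = (4/30)·3 + (3/30)·1 + (12/30)·58 + (6/30)·11 + (2/30)·6 + (3/30)·7 = 27

$27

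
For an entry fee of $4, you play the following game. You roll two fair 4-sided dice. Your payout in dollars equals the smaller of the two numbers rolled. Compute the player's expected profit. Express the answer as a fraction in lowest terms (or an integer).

Distribution of the smaller of the two numbers rolled: 1 w.p. 7/16, 2 w.p. 5/16, 3 w.p. 3/16, 4 w.p. 1/16
E[payout] = (7/16)·1 + (5/16)·2 + (3/16)·3 + (1/16)·4 = 15/8
Expected profit = 15/8 − 4 = -17/8

-17/8 dollars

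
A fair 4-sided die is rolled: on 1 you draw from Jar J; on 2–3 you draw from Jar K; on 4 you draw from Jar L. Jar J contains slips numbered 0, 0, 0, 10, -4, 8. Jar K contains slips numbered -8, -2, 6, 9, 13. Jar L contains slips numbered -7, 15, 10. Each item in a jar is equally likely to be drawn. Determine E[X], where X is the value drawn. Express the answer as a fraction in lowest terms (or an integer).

233/60

E[X | Jar J] = (0 + 0 + 0 + 10 − 4 + 8)/6 = 7/3
E[X | Jar K] = (-8 − 2 + 6 + 9 + 13)/5 = 18/5
E[X | Jar L] = (-7 + 15 + 10)/3 = 6
E[X] = (1/4)·7/3 + (1/2)·18/5 + (1/4)·6 = 233/60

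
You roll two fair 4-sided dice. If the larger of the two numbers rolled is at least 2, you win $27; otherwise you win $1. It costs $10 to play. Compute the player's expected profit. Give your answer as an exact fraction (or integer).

123/8 dollars

E[payout] = (1/16)·1 + (15/16)·27 = 203/8
Expected profit = 203/8 − 10 = 123/8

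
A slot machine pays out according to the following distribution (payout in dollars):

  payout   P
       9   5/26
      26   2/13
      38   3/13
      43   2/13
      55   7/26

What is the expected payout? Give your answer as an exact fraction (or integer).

467/13 dollars

E[X] = (5/26)·9 + (2/13)·26 + (3/13)·38 + (2/13)·43 + (7/26)·55
     = 467/13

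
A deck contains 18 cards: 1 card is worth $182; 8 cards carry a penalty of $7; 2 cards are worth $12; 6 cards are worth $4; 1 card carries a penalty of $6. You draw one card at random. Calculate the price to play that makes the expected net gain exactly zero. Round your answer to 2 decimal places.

$9.33

E[payout] = (1/18)·182 + (8/18)·(-7) + (2/18)·12 + (6/18)·4 + (1/18)·(-6) = 28/3
Fair fee = E[payout] = 28/3 ≈ $9.33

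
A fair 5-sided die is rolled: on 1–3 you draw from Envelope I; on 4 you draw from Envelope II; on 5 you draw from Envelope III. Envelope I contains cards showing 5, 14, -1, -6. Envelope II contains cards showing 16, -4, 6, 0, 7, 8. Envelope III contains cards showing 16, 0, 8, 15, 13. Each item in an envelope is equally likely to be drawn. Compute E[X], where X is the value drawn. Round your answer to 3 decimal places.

E[X | Envelope I] = (5 + 14 − 1 − 6)/4 = 3
E[X | Envelope II] = (16 − 4 + 6 + 0 + 7 + 8)/6 = 11/2
E[X | Envelope III] = (16 + 0 + 8 + 15 + 13)/5 = 52/5
E[X] = (3/5)·3 + (1/5)·11/2 + (1/5)·52/5 = 249/50 ≈ 4.980

4.980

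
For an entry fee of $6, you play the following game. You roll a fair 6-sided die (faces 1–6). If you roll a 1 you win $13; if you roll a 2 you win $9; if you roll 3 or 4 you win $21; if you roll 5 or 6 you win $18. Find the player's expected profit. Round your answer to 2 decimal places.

$10.67

E[payout] = (1/6)·9 + (1/6)·13 + (1/3)·18 + (1/3)·21 = 50/3
Expected profit = 50/3 − 6 = 32/3 ≈ $10.67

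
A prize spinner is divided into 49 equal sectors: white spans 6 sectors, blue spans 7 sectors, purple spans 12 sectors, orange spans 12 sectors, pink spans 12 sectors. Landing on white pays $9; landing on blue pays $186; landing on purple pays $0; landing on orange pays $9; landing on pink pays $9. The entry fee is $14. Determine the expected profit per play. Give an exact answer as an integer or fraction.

886/49 dollars

E[payout] = (6/49)·9 + (7/49)·186 + (12/49)·0 + (12/49)·9 + (12/49)·9 = 1572/49
Expected profit = 1572/49 − 14 = 886/49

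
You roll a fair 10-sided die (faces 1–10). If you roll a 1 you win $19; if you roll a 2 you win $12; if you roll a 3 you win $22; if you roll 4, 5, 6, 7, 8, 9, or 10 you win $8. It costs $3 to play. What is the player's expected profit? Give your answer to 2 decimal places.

$7.90

E[payout] = (7/10)·8 + (1/10)·12 + (1/10)·19 + (1/10)·22 = 109/10
Expected profit = 109/10 − 3 = 79/10 ≈ $7.90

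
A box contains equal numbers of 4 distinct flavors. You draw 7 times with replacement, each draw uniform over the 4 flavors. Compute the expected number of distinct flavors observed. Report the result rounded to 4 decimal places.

Let Xⱼ=1 if type j appears at least once. P(Xⱼ=1) = 1 − ((4−1)/4)^7 = 14197/16384.
E[#distinct] = 4·14197/16384 = 14197/4096.
≈ 3.4661

3.4661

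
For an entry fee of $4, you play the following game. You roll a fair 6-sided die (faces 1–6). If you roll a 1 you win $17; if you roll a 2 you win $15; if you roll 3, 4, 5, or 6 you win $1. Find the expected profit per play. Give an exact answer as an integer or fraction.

$2

E[payout] = (2/3)·1 + (1/6)·15 + (1/6)·17 = 6
Expected profit = 6 − 4 = 2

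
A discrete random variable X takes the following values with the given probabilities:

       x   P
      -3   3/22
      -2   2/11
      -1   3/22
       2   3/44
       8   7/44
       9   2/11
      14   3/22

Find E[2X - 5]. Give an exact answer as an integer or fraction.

34/11

E[2x-5] = (3/22)·(-11) + (2/11)·(-9) + (3/22)·(-7) + (3/44)·(-1) + (7/44)·11 + (2/11)·13 + (3/22)·23
     = 34/11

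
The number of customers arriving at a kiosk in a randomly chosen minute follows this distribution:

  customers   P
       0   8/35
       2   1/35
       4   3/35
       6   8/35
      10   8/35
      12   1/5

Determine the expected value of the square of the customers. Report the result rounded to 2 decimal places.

61.37

E[X²] = (8/35)·0 + (1/35)·4 + (3/35)·16 + (8/35)·36 + (8/35)·100 + (1/5)·144
     = 2148/35 ≈ 61.37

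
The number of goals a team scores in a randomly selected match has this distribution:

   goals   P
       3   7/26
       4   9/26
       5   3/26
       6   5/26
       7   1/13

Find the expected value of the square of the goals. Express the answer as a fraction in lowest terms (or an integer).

E[X²] = (7/26)·9 + (9/26)·16 + (3/26)·25 + (5/26)·36 + (1/13)·49
     = 280/13

280/13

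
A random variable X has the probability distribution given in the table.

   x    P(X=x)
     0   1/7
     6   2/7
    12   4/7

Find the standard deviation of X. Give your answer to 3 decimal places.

E[X] = 60/7, E[X²] = 648/7
Var(X) = E[X²] − (E[X])² = 648/7 − 3600/49 = 936/49
SD(X) = √(936/49) ≈ 4.371

4.371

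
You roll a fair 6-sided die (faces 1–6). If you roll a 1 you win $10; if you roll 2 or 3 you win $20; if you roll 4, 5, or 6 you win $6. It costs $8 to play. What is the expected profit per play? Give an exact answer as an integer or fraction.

E[payout] = (1/2)·6 + (1/6)·10 + (1/3)·20 = 34/3
Expected profit = 34/3 − 8 = 10/3

10/3 dollars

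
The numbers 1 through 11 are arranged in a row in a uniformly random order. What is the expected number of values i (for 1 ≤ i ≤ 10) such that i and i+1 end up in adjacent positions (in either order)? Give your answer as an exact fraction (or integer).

20/11

For each i ∈ {1,…,10}, let Xᵢ = 1 if i and i+1 are adjacent. P(Xᵢ=1) = 2·(11−1)!/11! = 2/11.
By linearity, E[ΣXᵢ] = (10)·(2/11) = 20/11.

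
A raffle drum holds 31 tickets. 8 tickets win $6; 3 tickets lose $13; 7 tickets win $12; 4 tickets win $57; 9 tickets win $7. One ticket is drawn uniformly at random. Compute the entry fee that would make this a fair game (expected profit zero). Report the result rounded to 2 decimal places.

$12.39

E[payout] = (8/31)·6 + (3/31)·(-13) + (7/31)·12 + (4/31)·57 + (9/31)·7 = 384/31
Fair fee = E[payout] = 384/31 ≈ $12.39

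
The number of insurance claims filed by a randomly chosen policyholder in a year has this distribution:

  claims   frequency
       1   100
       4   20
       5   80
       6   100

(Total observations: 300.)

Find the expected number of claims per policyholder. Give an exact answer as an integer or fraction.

Total = 300, so P(claims=1) = 100/300, etc.
E[X] = (1/3)·1 + (1/15)·4 + (4/15)·5 + (1/3)·6
     = 59/15

59/15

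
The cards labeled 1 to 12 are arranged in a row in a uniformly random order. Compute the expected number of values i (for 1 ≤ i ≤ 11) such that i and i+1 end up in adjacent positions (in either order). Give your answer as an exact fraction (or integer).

11/6

For each i ∈ {1,…,11}, let Xᵢ = 1 if i and i+1 are adjacent. P(Xᵢ=1) = 2·(12−1)!/12! = 2/12.
By linearity, E[ΣXᵢ] = (11)·(2/12) = 11/6.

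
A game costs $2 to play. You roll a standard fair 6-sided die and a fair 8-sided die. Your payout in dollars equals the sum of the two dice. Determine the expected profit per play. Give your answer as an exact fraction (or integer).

Distribution of the sum of the two dice: 2 w.p. 1/48, 3 w.p. 1/24, 4 w.p. 1/16, 5 w.p. 1/12, 6 w.p. 5/48, 7 w.p. 1/8, …
E[payout] = (1/48)·2 + (1/24)·3 + (1/16)·4 + (1/12)·5 + (5/48)·6 + (1/8)·7 + (1/8)·8 + (1/8)·9 + (5/48)·10 + (1/12)·11 + (1/16)·12 + (1/24)·13 + (1/48)·14 = 8
Expected profit = 8 − 2 = 6

$6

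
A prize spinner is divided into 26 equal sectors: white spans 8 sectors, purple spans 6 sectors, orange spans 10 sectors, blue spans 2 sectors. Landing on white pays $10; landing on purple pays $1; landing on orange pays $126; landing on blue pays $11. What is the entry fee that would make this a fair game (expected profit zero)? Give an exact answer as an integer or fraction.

E[payout] = (8/26)·10 + (6/26)·1 + (10/26)·126 + (2/26)·11 = 684/13
Fair fee = E[payout] = 684/13

684/13 dollars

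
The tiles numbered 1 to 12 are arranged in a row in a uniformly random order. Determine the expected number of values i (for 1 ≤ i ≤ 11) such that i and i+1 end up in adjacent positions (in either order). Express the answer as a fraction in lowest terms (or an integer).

For each i ∈ {1,…,11}, let Xᵢ = 1 if i and i+1 are adjacent. P(Xᵢ=1) = 2·(12−1)!/12! = 2/12.
By linearity, E[ΣXᵢ] = (11)·(2/12) = 11/6.

11/6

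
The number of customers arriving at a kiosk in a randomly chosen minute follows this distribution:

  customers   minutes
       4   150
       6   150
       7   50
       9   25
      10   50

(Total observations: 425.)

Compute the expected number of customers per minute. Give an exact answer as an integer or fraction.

Total = 425, so P(customers=4) = 150/425, etc.
E[X] = (6/17)·4 + (6/17)·6 + (2/17)·7 + (1/17)·9 + (2/17)·10
     = 103/17

103/17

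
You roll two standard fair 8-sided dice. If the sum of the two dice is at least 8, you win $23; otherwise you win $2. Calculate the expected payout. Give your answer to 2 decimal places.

$16.11

E[payout] = (21/64)·2 + (43/64)·23 = 1031/64
≈ $16.11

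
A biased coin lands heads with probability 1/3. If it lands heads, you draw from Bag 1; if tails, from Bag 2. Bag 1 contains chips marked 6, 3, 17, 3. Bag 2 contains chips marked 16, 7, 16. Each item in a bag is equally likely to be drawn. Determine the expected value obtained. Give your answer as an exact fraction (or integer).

133/12

E[X | Bag 1] = (6 + 3 + 17 + 3)/4 = 29/4
E[X | Bag 2] = (16 + 7 + 16)/3 = 13
E[X] = (1/3)·29/4 + (2/3)·13 = 133/12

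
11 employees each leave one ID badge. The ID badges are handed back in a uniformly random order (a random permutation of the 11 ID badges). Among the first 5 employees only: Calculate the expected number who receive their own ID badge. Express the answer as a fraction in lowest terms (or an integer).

Let Xᵢ = 1 if person i gets their own ID badge. For each i, P(Xᵢ=1) = 1/11.
By linearity of expectation, E[X₁+…+X_5] = 5·(1/11) = 5/11.

5/11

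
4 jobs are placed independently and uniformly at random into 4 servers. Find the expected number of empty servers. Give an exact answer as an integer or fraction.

Let Xⱼ=1 if server j is empty. P(Xⱼ=1) = ((4-1)/4)^4 = 81/256.
By linearity, E[#empty] = 4·81/256 = 81/64.

81/64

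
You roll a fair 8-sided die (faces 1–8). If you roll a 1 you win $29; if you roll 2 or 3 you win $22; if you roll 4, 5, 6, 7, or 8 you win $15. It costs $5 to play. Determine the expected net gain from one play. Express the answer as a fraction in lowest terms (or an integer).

E[payout] = (5/8)·15 + (1/4)·22 + (1/8)·29 = 37/2
Expected profit = 37/2 − 5 = 27/2

27/2 dollars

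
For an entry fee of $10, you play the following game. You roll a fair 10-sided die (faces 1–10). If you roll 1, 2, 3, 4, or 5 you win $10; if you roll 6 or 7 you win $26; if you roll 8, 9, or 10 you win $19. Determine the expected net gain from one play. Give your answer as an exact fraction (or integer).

E[payout] = (1/2)·10 + (3/10)·19 + (1/5)·26 = 159/10
Expected profit = 159/10 − 10 = 59/10

59/10 dollars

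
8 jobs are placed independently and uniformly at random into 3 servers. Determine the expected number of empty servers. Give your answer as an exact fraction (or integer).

Let Xⱼ=1 if server j is empty. P(Xⱼ=1) = ((3-1)/3)^8 = 256/6561.
By linearity, E[#empty] = 3·256/6561 = 256/2187.

256/2187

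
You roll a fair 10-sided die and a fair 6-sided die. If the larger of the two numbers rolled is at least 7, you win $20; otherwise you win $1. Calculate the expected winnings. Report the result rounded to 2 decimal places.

E[payout] = (3/5)·1 + (2/5)·20 = 43/5
≈ $8.60

$8.60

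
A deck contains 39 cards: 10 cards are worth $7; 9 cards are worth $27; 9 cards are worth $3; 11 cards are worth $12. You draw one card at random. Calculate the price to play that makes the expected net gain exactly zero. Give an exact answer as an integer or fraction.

472/39 dollars

E[payout] = (10/39)·7 + (9/39)·27 + (9/39)·3 + (11/39)·12 = 472/39
Fair fee = E[payout] = 472/39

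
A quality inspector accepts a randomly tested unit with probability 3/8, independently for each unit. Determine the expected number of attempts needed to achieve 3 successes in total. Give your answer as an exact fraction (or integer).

By linearity (sum of 3 independent geometric waits), E[trials] = 3/p = 3/(3/8) = 8.

8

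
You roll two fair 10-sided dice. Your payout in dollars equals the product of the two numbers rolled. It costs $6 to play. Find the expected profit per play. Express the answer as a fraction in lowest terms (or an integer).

97/4 dollars

Distribution of the product of the two numbers rolled: 1 w.p. 1/100, 2 w.p. 1/50, 3 w.p. 1/50, 4 w.p. 3/100, 5 w.p. 1/50, 6 w.p. 1/25, …
E[payout] = (1/100)·1 + (1/50)·2 + (1/50)·3 + (3/100)·4 + (1/50)·5 + (1/25)·6 + (1/50)·7 + (1/25)·8 + (3/100)·9 + (1/25)·10 + (1/25)·12 + (1/50)·14 + (1/50)·15 + (3/100)·16 + (1/25)·18 + (1/25)·20 + (1/50)·21 + (1/25)·24 + (1/100)·25 + (1/50)·27 + (1/50)·28 + (1/25)·30 + (1/50)·32 + (1/50)·35 + (3/100)·36 + (1/25)·40 + (1/50)·42 + (1/50)·45 + (1/50)·48 + (1/100)·49 + (1/50)·50 + (1/50)·54 + (1/50)·56 + (1/50)·60 + (1/50)·63 + (1/100)·64 + (1/50)·70 + (1/50)·72 + (1/50)·80 + (1/100)·81 + (1/50)·90 + (1/100)·100 = 121/4
Expected profit = 121/4 − 6 = 97/4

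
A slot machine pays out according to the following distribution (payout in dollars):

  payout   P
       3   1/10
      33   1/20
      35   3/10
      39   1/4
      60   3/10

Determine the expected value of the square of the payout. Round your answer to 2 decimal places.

1883.10

E[X²] = (1/10)·9 + (1/20)·1089 + (3/10)·1225 + (1/4)·1521 + (3/10)·3600
     = 18831/10 ≈ 1883.10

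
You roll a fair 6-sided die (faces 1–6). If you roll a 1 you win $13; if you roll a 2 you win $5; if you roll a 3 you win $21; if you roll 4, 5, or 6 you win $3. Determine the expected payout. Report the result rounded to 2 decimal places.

E[payout] = (1/2)·3 + (1/6)·5 + (1/6)·13 + (1/6)·21 = 8
≈ $8.00

$8.00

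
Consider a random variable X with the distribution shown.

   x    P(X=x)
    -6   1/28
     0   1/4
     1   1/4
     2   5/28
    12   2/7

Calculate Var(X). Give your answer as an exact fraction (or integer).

22571/784

E[X] = (1/28)·(-6) + (1/4)·0 + (1/4)·1 + (5/28)·2 + (2/7)·12 = 107/28
E[X²] = (1/28)·36 + (1/4)·0 + (1/4)·1 + (5/28)·4 + (2/7)·144 = 1215/28
Var(X) = 1215/28 − (107/28)² = 22571/784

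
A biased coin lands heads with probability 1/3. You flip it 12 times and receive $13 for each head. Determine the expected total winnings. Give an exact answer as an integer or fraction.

$52

E[#heads] = 12·1/3 = 4 (linearity over flips).
E[winnings] = 13·4 = 52.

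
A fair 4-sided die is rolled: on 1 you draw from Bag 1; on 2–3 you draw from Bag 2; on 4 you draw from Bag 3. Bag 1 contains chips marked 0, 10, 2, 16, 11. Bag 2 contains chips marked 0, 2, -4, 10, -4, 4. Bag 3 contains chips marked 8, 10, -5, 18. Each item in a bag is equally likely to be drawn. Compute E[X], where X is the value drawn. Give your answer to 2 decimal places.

4.55

E[X | Bag 1] = (0 + 10 + 2 + 16 + 11)/5 = 39/5
E[X | Bag 2] = (0 + 2 − 4 + 10 − 4 + 4)/6 = 4/3
E[X | Bag 3] = (8 + 10 − 5 + 18)/4 = 31/4
E[X] = (1/4)·39/5 + (1/2)·4/3 + (1/4)·31/4 = 1093/240 ≈ 4.55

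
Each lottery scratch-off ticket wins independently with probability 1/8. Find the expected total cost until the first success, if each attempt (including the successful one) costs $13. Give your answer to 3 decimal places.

$104.000

E[#attempts] = 1/p = 8; E[cost] = 13·8 = 104.
≈ 104.000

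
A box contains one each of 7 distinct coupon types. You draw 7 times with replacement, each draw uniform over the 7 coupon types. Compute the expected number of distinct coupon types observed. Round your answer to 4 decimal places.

Let Xⱼ=1 if type j appears at least once. P(Xⱼ=1) = 1 − ((7−1)/7)^7 = 543607/823543.
E[#distinct] = 7·543607/823543 = 543607/117649.
≈ 4.6206

4.6206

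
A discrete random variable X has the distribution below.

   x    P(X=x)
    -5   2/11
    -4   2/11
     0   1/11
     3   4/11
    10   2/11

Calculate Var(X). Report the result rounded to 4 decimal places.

E[X] = (2/11)·(-5) + (2/11)·(-4) + (1/11)·0 + (4/11)·3 + (2/11)·10 = 14/11
E[X²] = (2/11)·25 + (2/11)·16 + (1/11)·0 + (4/11)·9 + (2/11)·100 = 318/11
Var(X) = 318/11 − (14/11)² = 3302/121 ≈ 27.2893

27.2893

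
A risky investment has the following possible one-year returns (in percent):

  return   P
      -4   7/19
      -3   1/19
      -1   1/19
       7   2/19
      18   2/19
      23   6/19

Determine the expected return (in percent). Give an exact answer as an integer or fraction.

156/19

E[X] = (7/19)·(-4) + (1/19)·(-3) + (1/19)·(-1) + (2/19)·7 + (2/19)·18 + (6/19)·23
     = 156/19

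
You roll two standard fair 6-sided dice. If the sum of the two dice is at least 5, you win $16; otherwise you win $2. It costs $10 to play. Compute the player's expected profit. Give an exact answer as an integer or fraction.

E[payout] = (1/6)·2 + (5/6)·16 = 41/3
Expected profit = 41/3 − 10 = 11/3

11/3 dollars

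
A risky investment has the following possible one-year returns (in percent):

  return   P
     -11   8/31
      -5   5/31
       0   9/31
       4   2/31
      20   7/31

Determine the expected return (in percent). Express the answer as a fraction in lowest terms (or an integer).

35/31

E[X] = (8/31)·(-11) + (5/31)·(-5) + (9/31)·0 + (2/31)·4 + (7/31)·20
     = 35/31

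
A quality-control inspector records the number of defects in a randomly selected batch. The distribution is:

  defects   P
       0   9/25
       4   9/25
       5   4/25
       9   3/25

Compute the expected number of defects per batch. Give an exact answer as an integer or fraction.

E[X] = (9/25)·0 + (9/25)·4 + (4/25)·5 + (3/25)·9
     = 83/25

83/25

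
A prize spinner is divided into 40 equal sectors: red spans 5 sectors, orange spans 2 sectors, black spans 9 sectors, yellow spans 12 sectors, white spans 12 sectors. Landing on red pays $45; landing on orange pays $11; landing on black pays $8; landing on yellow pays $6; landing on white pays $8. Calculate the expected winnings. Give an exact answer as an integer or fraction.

E[payout] = (5/40)·45 + (2/40)·11 + (9/40)·8 + (12/40)·6 + (12/40)·8 = 487/40

487/40 dollars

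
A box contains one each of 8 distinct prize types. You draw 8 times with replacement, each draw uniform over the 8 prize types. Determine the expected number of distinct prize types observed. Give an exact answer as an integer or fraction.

Let Xⱼ=1 if type j appears at least once. P(Xⱼ=1) = 1 − ((8−1)/8)^8 = 11012415/16777216.
E[#distinct] = 8·11012415/16777216 = 11012415/2097152.

11012415/2097152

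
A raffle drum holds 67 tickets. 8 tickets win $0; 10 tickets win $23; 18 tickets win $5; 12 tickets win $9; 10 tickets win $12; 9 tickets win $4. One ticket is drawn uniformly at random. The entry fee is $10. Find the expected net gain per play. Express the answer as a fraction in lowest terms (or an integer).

E[payout] = (8/67)·0 + (10/67)·23 + (18/67)·5 + (12/67)·9 + (10/67)·12 + (9/67)·4 = 584/67
Expected profit = 584/67 − 10 = -86/67

-86/67 dollars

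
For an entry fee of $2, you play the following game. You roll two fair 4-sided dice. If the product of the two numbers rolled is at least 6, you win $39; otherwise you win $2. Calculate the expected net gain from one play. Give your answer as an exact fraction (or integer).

37/2 dollars

E[payout] = (1/2)·2 + (1/2)·39 = 41/2
Expected profit = 41/2 − 2 = 37/2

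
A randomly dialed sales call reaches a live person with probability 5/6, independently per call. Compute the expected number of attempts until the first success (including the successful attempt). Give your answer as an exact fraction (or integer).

For a geometric distribution, E[trials] = 1/p = 1/(5/6) = 6/5.

6/5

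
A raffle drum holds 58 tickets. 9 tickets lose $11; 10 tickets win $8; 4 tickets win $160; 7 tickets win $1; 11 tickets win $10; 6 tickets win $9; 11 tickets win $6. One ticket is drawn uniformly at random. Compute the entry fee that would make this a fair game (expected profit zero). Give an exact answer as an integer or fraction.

429/29 dollars

E[payout] = (9/58)·(-11) + (10/58)·8 + (4/58)·160 + (7/58)·1 + (11/58)·10 + (6/58)·9 + (11/58)·6 = 429/29
Fair fee = E[payout] = 429/29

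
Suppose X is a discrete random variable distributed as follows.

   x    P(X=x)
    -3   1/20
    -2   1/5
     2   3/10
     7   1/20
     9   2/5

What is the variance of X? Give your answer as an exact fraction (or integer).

E[X] = (1/20)·(-3) + (1/5)·(-2) + (3/10)·2 + (1/20)·7 + (2/5)·9 = 4
E[X²] = (1/20)·9 + (1/5)·4 + (3/10)·4 + (1/20)·49 + (2/5)·81 = 373/10
Var(X) = 373/10 − (4)² = 213/10

213/10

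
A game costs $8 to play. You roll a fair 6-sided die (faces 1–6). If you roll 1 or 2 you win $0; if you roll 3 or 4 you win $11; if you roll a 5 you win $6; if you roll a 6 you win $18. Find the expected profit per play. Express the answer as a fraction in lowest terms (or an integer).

-1/3 dollars

E[payout] = (1/3)·0 + (1/6)·6 + (1/3)·11 + (1/6)·18 = 23/3
Expected profit = 23/3 − 8 = -1/3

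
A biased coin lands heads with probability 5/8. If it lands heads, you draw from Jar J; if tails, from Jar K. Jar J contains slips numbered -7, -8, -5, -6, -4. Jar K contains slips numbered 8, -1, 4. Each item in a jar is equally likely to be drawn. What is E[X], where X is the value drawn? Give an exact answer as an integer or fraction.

E[X | Jar J] = (-7 − 8 − 5 − 6 − 4)/5 = -6
E[X | Jar K] = (8 − 1 + 4)/3 = 11/3
E[X] = (5/8)·(-6) + (3/8)·11/3 = -19/8

-19/8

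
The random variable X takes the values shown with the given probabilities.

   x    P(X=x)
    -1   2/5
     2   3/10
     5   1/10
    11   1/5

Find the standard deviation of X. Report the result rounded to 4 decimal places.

E[X] = 29/10, E[X²] = 283/10
Var(X) = E[X²] − (E[X])² = 283/10 − 841/100 = 1989/100
SD(X) = √(1989/100) ≈ 4.4598

4.4598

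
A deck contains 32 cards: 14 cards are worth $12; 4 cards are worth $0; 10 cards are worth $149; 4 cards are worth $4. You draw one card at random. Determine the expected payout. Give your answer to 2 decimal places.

E[payout] = (14/32)·12 + (4/32)·0 + (10/32)·149 + (4/32)·4 = 837/16
≈ $52.31

$52.31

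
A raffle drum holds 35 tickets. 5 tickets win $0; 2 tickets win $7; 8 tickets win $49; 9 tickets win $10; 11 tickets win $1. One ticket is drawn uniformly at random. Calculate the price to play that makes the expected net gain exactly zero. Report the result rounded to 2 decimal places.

E[payout] = (5/35)·0 + (2/35)·7 + (8/35)·49 + (9/35)·10 + (11/35)·1 = 507/35
Fair fee = E[payout] = 507/35 ≈ $14.49

$14.49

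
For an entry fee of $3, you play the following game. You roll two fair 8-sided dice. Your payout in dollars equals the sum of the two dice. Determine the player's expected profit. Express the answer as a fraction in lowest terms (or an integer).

$6

Distribution of the sum of the two dice: 2 w.p. 1/64, 3 w.p. 1/32, 4 w.p. 3/64, 5 w.p. 1/16, 6 w.p. 5/64, 7 w.p. 3/32, …
E[payout] = (1/64)·2 + (1/32)·3 + (3/64)·4 + (1/16)·5 + (5/64)·6 + (3/32)·7 + (7/64)·8 + (1/8)·9 + (7/64)·10 + (3/32)·11 + (5/64)·12 + (1/16)·13 + (3/64)·14 + (1/32)·15 + (1/64)·16 = 9
Expected profit = 9 − 3 = 6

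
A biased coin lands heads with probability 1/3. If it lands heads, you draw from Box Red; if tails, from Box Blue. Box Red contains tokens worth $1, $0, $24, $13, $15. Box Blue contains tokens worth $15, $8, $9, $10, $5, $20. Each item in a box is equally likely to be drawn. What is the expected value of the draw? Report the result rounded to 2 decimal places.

E[X | Box Red] = (1 + 0 + 24 + 13 + 15)/5 = 53/5
E[X | Box Blue] = (15 + 8 + 9 + 10 + 5 + 20)/6 = 67/6
E[X] = (1/3)·53/5 + (2/3)·67/6 = 494/45 ≈ 10.98

$10.98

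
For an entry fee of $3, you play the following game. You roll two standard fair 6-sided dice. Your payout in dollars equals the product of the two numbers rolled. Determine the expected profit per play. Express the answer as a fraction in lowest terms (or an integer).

37/4 dollars

Distribution of the product of the two numbers rolled: 1 w.p. 1/36, 2 w.p. 1/18, 3 w.p. 1/18, 4 w.p. 1/12, 5 w.p. 1/18, 6 w.p. 1/9, …
E[payout] = (1/36)·1 + (1/18)·2 + (1/18)·3 + (1/12)·4 + (1/18)·5 + (1/9)·6 + (1/18)·8 + (1/36)·9 + (1/18)·10 + (1/9)·12 + (1/18)·15 + (1/36)·16 + (1/18)·18 + (1/18)·20 + (1/18)·24 + (1/36)·25 + (1/18)·30 + (1/36)·36 = 49/4
Expected profit = 49/4 − 3 = 37/4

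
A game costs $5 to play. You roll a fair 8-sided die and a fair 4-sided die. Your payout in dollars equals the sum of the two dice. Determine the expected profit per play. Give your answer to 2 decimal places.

$2.00

Distribution of the sum of the two dice: 2 w.p. 1/32, 3 w.p. 1/16, 4 w.p. 3/32, 5 w.p. 1/8, 6 w.p. 1/8, 7 w.p. 1/8, …
E[payout] = (1/32)·2 + (1/16)·3 + (3/32)·4 + (1/8)·5 + (1/8)·6 + (1/8)·7 + (1/8)·8 + (1/8)·9 + (3/32)·10 + (1/16)·11 + (1/32)·12 = 7
Expected profit = 7 − 5 = 2 ≈ $2.00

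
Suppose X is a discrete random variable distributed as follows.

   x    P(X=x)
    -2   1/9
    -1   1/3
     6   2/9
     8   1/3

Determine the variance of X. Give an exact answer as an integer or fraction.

1478/81

E[X] = (1/9)·(-2) + (1/3)·(-1) + (2/9)·6 + (1/3)·8 = 31/9
E[X²] = (1/9)·4 + (1/3)·1 + (2/9)·36 + (1/3)·64 = 271/9
Var(X) = 271/9 − (31/9)² = 1478/81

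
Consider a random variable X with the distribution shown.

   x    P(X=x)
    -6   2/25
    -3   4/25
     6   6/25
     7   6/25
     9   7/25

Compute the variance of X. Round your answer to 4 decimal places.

E[X] = (2/25)·(-6) + (4/25)·(-3) + (6/25)·6 + (6/25)·7 + (7/25)·9 = 117/25
E[X²] = (2/25)·36 + (4/25)·9 + (6/25)·36 + (6/25)·49 + (7/25)·81 = 237/5
Var(X) = 237/5 − (117/25)² = 15936/625 ≈ 25.4976

25.4976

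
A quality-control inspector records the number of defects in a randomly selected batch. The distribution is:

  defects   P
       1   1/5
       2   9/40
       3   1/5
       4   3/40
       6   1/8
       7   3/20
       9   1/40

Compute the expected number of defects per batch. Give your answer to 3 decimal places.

3.575

E[X] = (1/5)·1 + (9/40)·2 + (1/5)·3 + (3/40)·4 + (1/8)·6 + (3/20)·7 + (1/40)·9
     = 143/40 ≈ 3.575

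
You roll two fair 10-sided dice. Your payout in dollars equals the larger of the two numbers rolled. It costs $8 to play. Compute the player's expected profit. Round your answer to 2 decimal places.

-$0.85

Distribution of the larger of the two numbers rolled: 1 w.p. 1/100, 2 w.p. 3/100, 3 w.p. 1/20, 4 w.p. 7/100, 5 w.p. 9/100, 6 w.p. 11/100, …
E[payout] = (1/100)·1 + (3/100)·2 + (1/20)·3 + (7/100)·4 + (9/100)·5 + (11/100)·6 + (13/100)·7 + (3/20)·8 + (17/100)·9 + (19/100)·10 = 143/20
Expected profit = 143/20 − 8 = -17/20 ≈ -$0.85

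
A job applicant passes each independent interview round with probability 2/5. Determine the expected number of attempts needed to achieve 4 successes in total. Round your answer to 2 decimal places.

By linearity (sum of 4 independent geometric waits), E[trials] = 4/p = 4/(2/5) = 10.
≈ 10.00

10.00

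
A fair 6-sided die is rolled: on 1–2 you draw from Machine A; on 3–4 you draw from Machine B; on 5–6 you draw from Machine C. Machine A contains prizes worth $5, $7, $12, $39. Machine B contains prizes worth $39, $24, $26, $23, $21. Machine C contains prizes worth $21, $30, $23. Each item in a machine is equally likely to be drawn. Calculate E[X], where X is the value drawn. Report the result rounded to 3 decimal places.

E[X | Machine A] = (5 + 7 + 12 + 39)/4 = 63/4
E[X | Machine B] = (39 + 24 + 26 + 23 + 21)/5 = 133/5
E[X | Machine C] = (21 + 30 + 23)/3 = 74/3
E[X] = (1/3)·63/4 + (1/3)·133/5 + (1/3)·74/3 = 4021/180 ≈ 22.339

$22.339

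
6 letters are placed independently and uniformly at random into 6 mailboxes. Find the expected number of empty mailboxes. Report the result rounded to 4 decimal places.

Let Xⱼ=1 if mailbox j is empty. P(Xⱼ=1) = ((6-1)/6)^6 = 15625/46656.
By linearity, E[#empty] = 6·15625/46656 = 15625/7776.
≈ 2.0094

2.0094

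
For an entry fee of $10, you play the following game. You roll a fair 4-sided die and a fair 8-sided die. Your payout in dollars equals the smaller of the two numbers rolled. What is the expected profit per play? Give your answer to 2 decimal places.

Distribution of the smaller of the two numbers rolled: 1 w.p. 11/32, 2 w.p. 9/32, 3 w.p. 7/32, 4 w.p. 5/32
E[payout] = (11/32)·1 + (9/32)·2 + (7/32)·3 + (5/32)·4 = 35/16
Expected profit = 35/16 − 10 = -125/16 ≈ -$7.81

-$7.81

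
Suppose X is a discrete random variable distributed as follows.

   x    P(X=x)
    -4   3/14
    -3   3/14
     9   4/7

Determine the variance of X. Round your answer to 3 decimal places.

38.372

E[X] = (3/14)·(-4) + (3/14)·(-3) + (4/7)·9 = 51/14
E[X²] = (3/14)·16 + (3/14)·9 + (4/7)·81 = 723/14
Var(X) = 723/14 − (51/14)² = 7521/196 ≈ 38.372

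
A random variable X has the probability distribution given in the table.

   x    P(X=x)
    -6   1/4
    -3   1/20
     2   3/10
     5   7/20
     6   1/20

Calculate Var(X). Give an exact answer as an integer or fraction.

E[X] = (1/4)·(-6) + (1/20)·(-3) + (3/10)·2 + (7/20)·5 + (1/20)·6 = 1
E[X²] = (1/4)·36 + (1/20)·9 + (3/10)·4 + (7/20)·25 + (1/20)·36 = 106/5
Var(X) = 106/5 − (1)² = 101/5

101/5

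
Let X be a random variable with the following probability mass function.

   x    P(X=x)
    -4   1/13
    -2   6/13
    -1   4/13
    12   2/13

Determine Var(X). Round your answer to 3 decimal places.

25.444

E[X] = (1/13)·(-4) + (6/13)·(-2) + (4/13)·(-1) + (2/13)·12 = 4/13
E[X²] = (1/13)·16 + (6/13)·4 + (4/13)·1 + (2/13)·144 = 332/13
Var(X) = 332/13 − (4/13)² = 4300/169 ≈ 25.444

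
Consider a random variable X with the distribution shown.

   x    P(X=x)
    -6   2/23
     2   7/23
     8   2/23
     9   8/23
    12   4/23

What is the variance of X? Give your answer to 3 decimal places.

27.130

E[X] = (2/23)·(-6) + (7/23)·2 + (2/23)·8 + (8/23)·9 + (4/23)·12 = 6
E[X²] = (2/23)·36 + (7/23)·4 + (2/23)·64 + (8/23)·81 + (4/23)·144 = 1452/23
Var(X) = 1452/23 − (6)² = 624/23 ≈ 27.130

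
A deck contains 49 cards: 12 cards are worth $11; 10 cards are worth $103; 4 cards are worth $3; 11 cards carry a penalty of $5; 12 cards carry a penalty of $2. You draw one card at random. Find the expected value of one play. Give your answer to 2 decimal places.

$22.35

E[payout] = (12/49)·11 + (10/49)·103 + (4/49)·3 + (11/49)·(-5) + (12/49)·(-2) = 1095/49
≈ $22.35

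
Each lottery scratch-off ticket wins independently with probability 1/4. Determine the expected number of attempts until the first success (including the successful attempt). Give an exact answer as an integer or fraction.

4

For a geometric distribution, E[trials] = 1/p = 1/(1/4) = 4.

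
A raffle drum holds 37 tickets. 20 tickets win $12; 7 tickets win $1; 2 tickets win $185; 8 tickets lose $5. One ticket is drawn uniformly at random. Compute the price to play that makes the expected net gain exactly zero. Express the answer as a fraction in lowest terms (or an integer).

577/37 dollars

E[payout] = (20/37)·12 + (7/37)·1 + (2/37)·185 + (8/37)·(-5) = 577/37
Fair fee = E[payout] = 577/37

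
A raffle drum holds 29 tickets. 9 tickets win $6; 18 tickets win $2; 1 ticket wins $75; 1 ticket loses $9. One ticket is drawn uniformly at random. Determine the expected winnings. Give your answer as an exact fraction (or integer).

156/29 dollars

E[payout] = (9/29)·6 + (18/29)·2 + (1/29)·75 + (1/29)·(-9) = 156/29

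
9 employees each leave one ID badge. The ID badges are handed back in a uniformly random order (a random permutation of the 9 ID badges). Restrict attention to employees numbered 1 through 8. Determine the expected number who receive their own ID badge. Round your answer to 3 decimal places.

Let Xᵢ = 1 if person i gets their own ID badge. For each i, P(Xᵢ=1) = 1/9.
By linearity of expectation, E[X₁+…+X_8] = 8·(1/9) = 8/9.
≈ 0.889

0.889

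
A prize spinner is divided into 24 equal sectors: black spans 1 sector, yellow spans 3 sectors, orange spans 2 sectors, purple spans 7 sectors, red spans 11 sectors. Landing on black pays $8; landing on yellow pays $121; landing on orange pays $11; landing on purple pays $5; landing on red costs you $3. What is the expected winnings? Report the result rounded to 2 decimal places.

$16.46

E[payout] = (1/24)·8 + (3/24)·121 + (2/24)·11 + (7/24)·5 + (11/24)·(-3) = 395/24
≈ $16.46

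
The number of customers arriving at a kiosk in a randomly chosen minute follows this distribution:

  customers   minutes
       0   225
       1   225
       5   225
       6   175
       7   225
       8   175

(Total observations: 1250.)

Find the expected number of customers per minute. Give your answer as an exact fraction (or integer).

43/10

Total = 1250, so P(customers=0) = 225/1250, etc.
E[X] = (9/50)·0 + (9/50)·1 + (9/50)·5 + (7/50)·6 + (9/50)·7 + (7/50)·8
     = 43/10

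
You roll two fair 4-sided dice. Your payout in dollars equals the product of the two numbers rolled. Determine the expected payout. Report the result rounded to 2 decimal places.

$6.25

Distribution of the product of the two numbers rolled: 1 w.p. 1/16, 2 w.p. 1/8, 3 w.p. 1/8, 4 w.p. 3/16, 6 w.p. 1/8, 8 w.p. 1/8, …
E[payout] = (1/16)·1 + (1/8)·2 + (1/8)·3 + (3/16)·4 + (1/8)·6 + (1/8)·8 + (1/16)·9 + (1/8)·12 + (1/16)·16 = 25/4
≈ $6.25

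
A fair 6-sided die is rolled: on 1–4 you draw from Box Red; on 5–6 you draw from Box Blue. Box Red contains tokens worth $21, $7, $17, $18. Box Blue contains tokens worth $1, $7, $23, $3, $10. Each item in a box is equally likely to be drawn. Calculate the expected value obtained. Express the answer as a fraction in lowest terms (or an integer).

403/30 dollars

E[X | Box Red] = (21 + 7 + 17 + 18)/4 = 63/4
E[X | Box Blue] = (1 + 7 + 23 + 3 + 10)/5 = 44/5
E[X] = (2/3)·63/4 + (1/3)·44/5 = 403/30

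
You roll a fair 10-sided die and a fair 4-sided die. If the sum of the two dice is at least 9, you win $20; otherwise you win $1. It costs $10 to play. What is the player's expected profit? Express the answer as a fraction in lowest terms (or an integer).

-9/20 dollars

E[payout] = (11/20)·1 + (9/20)·20 = 191/20
Expected profit = 191/20 − 10 = -9/20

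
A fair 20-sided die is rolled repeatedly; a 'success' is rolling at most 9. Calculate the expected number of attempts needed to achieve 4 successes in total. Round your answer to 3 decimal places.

By linearity (sum of 4 independent geometric waits), E[trials] = 4/p = 4/(9/20) = 80/9.
≈ 8.889

8.889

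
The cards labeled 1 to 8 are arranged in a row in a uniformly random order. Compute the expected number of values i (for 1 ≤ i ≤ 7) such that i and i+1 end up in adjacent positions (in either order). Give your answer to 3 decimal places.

1.750

For each i ∈ {1,…,7}, let Xᵢ = 1 if i and i+1 are adjacent. P(Xᵢ=1) = 2·(8−1)!/8! = 2/8.
By linearity, E[ΣXᵢ] = (7)·(2/8) = 7/4.
≈ 1.750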